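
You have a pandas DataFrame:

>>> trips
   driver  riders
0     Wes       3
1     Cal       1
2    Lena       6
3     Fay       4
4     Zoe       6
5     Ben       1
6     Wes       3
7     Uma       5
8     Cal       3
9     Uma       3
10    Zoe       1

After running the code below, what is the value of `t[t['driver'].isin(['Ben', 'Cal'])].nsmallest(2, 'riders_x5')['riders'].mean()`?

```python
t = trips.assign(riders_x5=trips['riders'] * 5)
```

1.0

add column riders_x5 = trips['riders'] * 5:
   driver  riders  riders_x5
0     Wes       3         15
1     Cal       1          5
2    Lena       6         30
3     Fay       4         20
4     Zoe       6         30
5     Ben       1          5
6     Wes       3         15
7     Uma       5         25
8     Cal       3         15
9     Uma       3         15
10    Zoe       1          5
filter rows where driver in ['Ben', 'Cal']:
  driver  riders  riders_x5
1    Cal       1          5
5    Ben       1          5
8    Cal       3         15
take 2 rows with smallest riders_x5:
  driver  riders  riders_x5
1    Cal       1          5
5    Ben       1          5
Hence 1.0.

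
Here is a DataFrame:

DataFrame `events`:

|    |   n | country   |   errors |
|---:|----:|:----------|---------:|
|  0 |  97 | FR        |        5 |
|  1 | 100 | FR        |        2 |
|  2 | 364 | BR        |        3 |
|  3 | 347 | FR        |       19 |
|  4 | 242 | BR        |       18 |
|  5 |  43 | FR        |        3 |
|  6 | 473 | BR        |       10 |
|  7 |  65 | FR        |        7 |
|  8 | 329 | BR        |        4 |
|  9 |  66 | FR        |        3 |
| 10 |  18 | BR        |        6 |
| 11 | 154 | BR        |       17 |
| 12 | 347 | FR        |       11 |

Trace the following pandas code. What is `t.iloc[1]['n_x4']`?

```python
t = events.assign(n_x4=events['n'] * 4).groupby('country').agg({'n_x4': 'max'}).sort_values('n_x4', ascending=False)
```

add column n_x4 = events['n'] * 4:
      n country  errors  n_x4
0    97      FR       5   388
1   100      FR       2   400
2   364      BR       3  1456
3   347      FR      19  1388
4   242      BR      18   968
5    43      FR       3   172
6   473      BR      10  1892
7    65      FR       7   260
8   329      BR       4  1316
9    66      FR       3   264
10   18      BR       6    72
11  154      BR      17   616
12  347      FR      11  1388
group by country, max of n_x4:
         n_x4
country      
BR       1892
FR       1388
sort by n_x4 descending:
         n_x4
country      
BR       1892
FR       1388
The value at position 1, column 'n_x4' is 1388.

1388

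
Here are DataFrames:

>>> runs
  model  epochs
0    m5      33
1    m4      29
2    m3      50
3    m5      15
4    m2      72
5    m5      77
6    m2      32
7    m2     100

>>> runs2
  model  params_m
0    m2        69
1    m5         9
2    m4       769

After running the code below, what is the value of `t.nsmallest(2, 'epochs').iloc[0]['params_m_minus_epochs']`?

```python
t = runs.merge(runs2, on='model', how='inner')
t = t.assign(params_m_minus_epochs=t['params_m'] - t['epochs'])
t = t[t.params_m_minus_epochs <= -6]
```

merge on 'model' (how='inner') → 7 rows:
  model  epochs  params_m
0    m5      33         9
1    m4      29       769
2    m5      15         9
3    m2      72        69
4    m5      77         9
5    m2      32        69
6    m2     100        69
add column params_m_minus_epochs = t['params_m'] - t['epochs']:
  model  epochs  params_m  params_m_minus_epochs
0    m5      33         9                    -24
1    m4      29       769                    740
2    m5      15         9                     -6
3    m2      72        69                     -3
4    m5      77         9                    -68
5    m2      32        69                     37
6    m2     100        69                    -31
filter rows where params_m_minus_epochs <= -6:
  model  epochs  params_m  params_m_minus_epochs
0    m5      33         9                    -24
2    m5      15         9                     -6
4    m5      77         9                    -68
6    m2     100        69                    -31
take 2 rows with smallest epochs:
  model  epochs  params_m  params_m_minus_epochs
2    m5      15         9                     -6
0    m5      33         9                    -24
value at position 0, column 'params_m_minus_epochs' → -6

-6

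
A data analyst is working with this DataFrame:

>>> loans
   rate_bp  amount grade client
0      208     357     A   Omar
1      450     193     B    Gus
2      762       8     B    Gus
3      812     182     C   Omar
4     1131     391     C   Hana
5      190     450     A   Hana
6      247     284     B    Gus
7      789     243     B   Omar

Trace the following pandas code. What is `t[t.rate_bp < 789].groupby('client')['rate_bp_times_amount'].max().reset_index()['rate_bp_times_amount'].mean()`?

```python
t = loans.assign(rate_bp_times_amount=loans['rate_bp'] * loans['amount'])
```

add column rate_bp_times_amount = loans['rate_bp'] * loans['amount']:
   rate_bp  amount grade client  rate_bp_times_amount
0      208     357     A   Omar                 74256
1      450     193     B    Gus                 86850
2      762       8     B    Gus                  6096
3      812     182     C   Omar                147784
4     1131     391     C   Hana                442221
5      190     450     A   Hana                 85500
6      247     284     B    Gus                 70148
7      789     243     B   Omar                191727
filter rows where rate_bp < 789:
   rate_bp  amount grade client  rate_bp_times_amount
0      208     357     A   Omar                 74256
1      450     193     B    Gus                 86850
2      762       8     B    Gus                  6096
5      190     450     A   Hana                 85500
6      247     284     B    Gus                 70148
group by client, max of rate_bp_times_amount:
client
Gus     86850
Hana    85500
Omar    74256
Name: rate_bp_times_amount, dtype: int64
reset_index():
  client  rate_bp_times_amount
0    Gus                 86850
1   Hana                 85500
2   Omar                 74256
The mean of column 'rate_bp_times_amount' is 82202.0.

82202.0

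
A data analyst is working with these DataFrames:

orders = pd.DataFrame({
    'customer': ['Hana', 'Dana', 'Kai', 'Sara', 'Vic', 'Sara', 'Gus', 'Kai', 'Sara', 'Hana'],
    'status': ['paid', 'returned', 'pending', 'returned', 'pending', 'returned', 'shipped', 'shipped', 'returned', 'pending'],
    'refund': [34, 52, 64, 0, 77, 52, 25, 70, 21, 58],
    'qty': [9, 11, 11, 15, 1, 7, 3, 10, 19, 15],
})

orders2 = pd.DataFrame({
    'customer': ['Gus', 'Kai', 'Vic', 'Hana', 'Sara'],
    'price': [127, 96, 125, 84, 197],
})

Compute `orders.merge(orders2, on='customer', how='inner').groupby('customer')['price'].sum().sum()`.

merge on 'customer' (how='inner') → 9 rows:
  customer    status  refund  qty  price
0     Hana      paid      34    9     84
1      Kai   pending      64   11     96
2     Sara  returned       0   15    197
3      Vic   pending      77    1    125
4     Sara  returned      52    7    197
5      Gus   shipped      25    3    127
6      Kai   shipped      70   10     96
7     Sara  returned      21   19    197
8     Hana   pending      58   15     84
group by customer, sum of price:
customer
Gus     127
Hana    168
Kai     192
Sara    591
Vic     125
Name: price, dtype: int64
Then the sum of the resulting series: 1203

1203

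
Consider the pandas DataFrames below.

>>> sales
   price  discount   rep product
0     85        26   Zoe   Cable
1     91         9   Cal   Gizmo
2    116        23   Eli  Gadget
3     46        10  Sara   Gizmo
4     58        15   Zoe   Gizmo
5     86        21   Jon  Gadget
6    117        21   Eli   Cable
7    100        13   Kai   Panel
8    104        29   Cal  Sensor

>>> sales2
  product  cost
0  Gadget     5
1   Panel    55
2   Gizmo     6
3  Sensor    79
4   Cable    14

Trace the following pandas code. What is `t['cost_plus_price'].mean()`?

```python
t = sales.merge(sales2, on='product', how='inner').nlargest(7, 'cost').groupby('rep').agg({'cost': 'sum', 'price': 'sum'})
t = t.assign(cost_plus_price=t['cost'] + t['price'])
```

156.2

merge on 'product' (how='inner') → 9 rows:
   price  discount   rep product  cost
0     85        26   Zoe   Cable    14
1     91         9   Cal   Gizmo     6
2    116        23   Eli  Gadget     5
3     46        10  Sara   Gizmo     6
4     58        15   Zoe   Gizmo     6
5     86        21   Jon  Gadget     5
6    117        21   Eli   Cable    14
7    100        13   Kai   Panel    55
8    104        29   Cal  Sensor    79
take 7 rows with largest cost:
   price  discount   rep product  cost
8    104        29   Cal  Sensor    79
7    100        13   Kai   Panel    55
0     85        26   Zoe   Cable    14
6    117        21   Eli   Cable    14
1     91         9   Cal   Gizmo     6
3     46        10  Sara   Gizmo     6
4     58        15   Zoe   Gizmo     6
group by rep: sum(cost), sum(price):
      cost  price
rep              
Cal     85    195
Eli     14    117
Kai     55    100
Sara     6     46
Zoe     20    143
add column cost_plus_price = t['cost'] + t['price']:
      cost  price  cost_plus_price
rep                               
Cal     85    195              280
Eli     14    117              131
Kai     55    100              155
Sara     6     46               52
Zoe     20    143              163
The mean of column 'cost_plus_price' is 156.2.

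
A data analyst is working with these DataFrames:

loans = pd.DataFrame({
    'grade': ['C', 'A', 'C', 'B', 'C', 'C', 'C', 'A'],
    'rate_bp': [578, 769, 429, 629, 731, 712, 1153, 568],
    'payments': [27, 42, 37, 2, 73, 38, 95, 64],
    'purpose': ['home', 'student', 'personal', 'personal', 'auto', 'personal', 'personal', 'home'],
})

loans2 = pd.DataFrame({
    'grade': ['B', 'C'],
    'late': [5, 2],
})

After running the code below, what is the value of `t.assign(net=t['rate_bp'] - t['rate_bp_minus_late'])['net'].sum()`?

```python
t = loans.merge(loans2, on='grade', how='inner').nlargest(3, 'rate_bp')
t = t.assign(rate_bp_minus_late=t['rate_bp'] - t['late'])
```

merge on 'grade' (how='inner') → 6 rows:
  grade  rate_bp  payments   purpose  late
0     C      578        27      home     2
1     C      429        37  personal     2
2     B      629         2  personal     5
3     C      731        73      auto     2
4     C      712        38  personal     2
5     C     1153        95  personal     2
take 3 rows with largest rate_bp:
  grade  rate_bp  payments   purpose  late
5     C     1153        95  personal     2
3     C      731        73      auto     2
4     C      712        38  personal     2
add column rate_bp_minus_late = t['rate_bp'] - t['late']:
  grade  rate_bp  payments   purpose  late  rate_bp_minus_late
5     C     1153        95  personal     2                1151
3     C      731        73      auto     2                 729
4     C      712        38  personal     2                 710
add column net = t['rate_bp'] - t['rate_bp_minus_late']:
  grade  rate_bp  payments   purpose  late  rate_bp_minus_late  net
5     C     1153        95  personal     2                1151    2
3     C      731        73      auto     2                 729    2
4     C      712        38  personal     2                 710    2
Finally, sum of column 'net' = 6.

6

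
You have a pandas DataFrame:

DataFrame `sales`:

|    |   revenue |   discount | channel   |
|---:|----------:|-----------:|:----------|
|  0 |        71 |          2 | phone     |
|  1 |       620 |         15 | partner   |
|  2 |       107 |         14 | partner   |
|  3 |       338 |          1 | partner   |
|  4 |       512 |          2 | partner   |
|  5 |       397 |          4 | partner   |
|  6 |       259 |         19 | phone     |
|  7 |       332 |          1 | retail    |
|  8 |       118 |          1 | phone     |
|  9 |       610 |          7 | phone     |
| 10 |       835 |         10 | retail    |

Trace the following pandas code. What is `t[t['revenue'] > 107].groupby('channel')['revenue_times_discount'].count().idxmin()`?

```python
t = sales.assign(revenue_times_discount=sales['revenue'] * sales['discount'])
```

retail

add column revenue_times_discount = sales['revenue'] * sales['discount']:
    revenue  discount  channel  revenue_times_discount
0        71         2    phone                     142
1       620        15  partner                    9300
2       107        14  partner                    1498
3       338         1  partner                     338
4       512         2  partner                    1024
5       397         4  partner                    1588
6       259        19    phone                    4921
7       332         1   retail                     332
8       118         1    phone                     118
9       610         7    phone                    4270
10      835        10   retail                    8350
filter rows where revenue > 107:
    revenue  discount  channel  revenue_times_discount
1       620        15  partner                    9300
3       338         1  partner                     338
4       512         2  partner                    1024
5       397         4  partner                    1588
6       259        19    phone                    4921
7       332         1   retail                     332
8       118         1    phone                     118
9       610         7    phone                    4270
10      835        10   retail                    8350
group by channel, count of revenue_times_discount:
channel
partner    4
phone      3
retail     2
Name: revenue_times_discount, dtype: int64
So idxmin() = retail.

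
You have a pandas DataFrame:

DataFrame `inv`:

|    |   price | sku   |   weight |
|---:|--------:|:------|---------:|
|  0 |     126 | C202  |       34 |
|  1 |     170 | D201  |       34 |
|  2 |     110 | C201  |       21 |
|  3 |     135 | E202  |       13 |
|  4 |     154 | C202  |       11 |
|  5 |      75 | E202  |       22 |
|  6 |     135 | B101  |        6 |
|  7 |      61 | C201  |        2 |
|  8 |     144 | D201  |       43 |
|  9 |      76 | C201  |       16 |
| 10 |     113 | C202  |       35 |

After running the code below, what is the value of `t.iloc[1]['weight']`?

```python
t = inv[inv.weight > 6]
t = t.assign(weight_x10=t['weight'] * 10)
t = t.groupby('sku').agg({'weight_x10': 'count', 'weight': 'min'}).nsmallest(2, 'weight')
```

filter rows where weight > 6:
    price   sku  weight
0     126  C202      34
1     170  D201      34
2     110  C201      21
3     135  E202      13
4     154  C202      11
5      75  E202      22
8     144  D201      43
9      76  C201      16
10    113  C202      35
add column weight_x10 = t['weight'] * 10:
    price   sku  weight  weight_x10
0     126  C202      34         340
1     170  D201      34         340
2     110  C201      21         210
3     135  E202      13         130
4     154  C202      11         110
5      75  E202      22         220
8     144  D201      43         430
9      76  C201      16         160
10    113  C202      35         350
group by sku: count(weight_x10), min(weight):
      weight_x10  weight
sku                     
C201           2      16
C202           3      11
D201           2      34
E202           2      13
take 2 rows with smallest weight:
      weight_x10  weight
sku                     
C202           3      11
E202           2      13

13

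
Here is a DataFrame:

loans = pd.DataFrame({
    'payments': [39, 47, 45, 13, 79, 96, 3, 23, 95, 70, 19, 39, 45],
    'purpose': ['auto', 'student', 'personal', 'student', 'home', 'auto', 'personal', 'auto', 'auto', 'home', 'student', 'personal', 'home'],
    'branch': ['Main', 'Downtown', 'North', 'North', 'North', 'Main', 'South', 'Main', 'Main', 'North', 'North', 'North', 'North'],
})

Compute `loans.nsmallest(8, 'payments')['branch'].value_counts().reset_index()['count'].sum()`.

8

take 8 rows with smallest payments:
    payments   purpose branch
6          3  personal  South
3         13   student  North
10        19   student  North
7         23      auto   Main
0         39      auto   Main
11        39  personal  North
2         45  personal  North
12        45      home  North
value_counts of branch:
branch
North    5
Main     2
South    1
Name: count, dtype: int64
reset_index():
  branch  count
0  North      5
1   Main      2
2  South      1
sum of column 'count' → 8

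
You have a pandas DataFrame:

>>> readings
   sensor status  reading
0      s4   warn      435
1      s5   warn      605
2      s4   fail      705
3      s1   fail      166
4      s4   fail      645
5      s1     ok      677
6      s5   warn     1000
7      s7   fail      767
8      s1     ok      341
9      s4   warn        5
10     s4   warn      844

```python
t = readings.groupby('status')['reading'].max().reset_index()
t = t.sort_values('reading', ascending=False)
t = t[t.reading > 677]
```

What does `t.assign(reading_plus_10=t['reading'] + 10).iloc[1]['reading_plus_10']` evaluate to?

777

group by status, max of reading:
status
fail     767
ok       677
warn    1000
Name: reading, dtype: int64
reset_index():
  status  reading
0   fail      767
1     ok      677
2   warn     1000
sort by reading descending:
  status  reading
2   warn     1000
0   fail      767
1     ok      677
filter rows where reading > 677:
  status  reading
2   warn     1000
0   fail      767
add column reading_plus_10 = t['reading'] + 10:
  status  reading  reading_plus_10
2   warn     1000             1010
0   fail      767              777
Reading off the value at position 1, column 'reading_plus_10', we get 777.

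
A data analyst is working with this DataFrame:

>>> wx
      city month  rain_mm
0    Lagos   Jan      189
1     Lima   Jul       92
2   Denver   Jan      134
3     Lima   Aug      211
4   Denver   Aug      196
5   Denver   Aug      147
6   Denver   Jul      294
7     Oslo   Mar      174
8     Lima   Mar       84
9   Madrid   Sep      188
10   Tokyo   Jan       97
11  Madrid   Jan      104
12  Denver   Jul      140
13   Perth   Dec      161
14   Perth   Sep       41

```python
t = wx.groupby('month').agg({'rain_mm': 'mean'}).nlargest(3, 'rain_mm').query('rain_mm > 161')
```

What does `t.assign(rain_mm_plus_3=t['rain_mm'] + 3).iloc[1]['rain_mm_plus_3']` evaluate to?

178.333333333

group by month, mean of rain_mm:
          rain_mm
month            
Aug    184.666667
Dec    161.000000
Jan    131.000000
Jul    175.333333
Mar    129.000000
Sep    114.500000
take 3 rows with largest rain_mm:
          rain_mm
month            
Aug    184.666667
Jul    175.333333
Dec    161.000000
filter rows where rain_mm > 161:
          rain_mm
month            
Aug    184.666667
Jul    175.333333
add column rain_mm_plus_3 = t['rain_mm'] + 3:
          rain_mm  rain_mm_plus_3
month                            
Aug    184.666667      187.666667
Jul    175.333333      178.333333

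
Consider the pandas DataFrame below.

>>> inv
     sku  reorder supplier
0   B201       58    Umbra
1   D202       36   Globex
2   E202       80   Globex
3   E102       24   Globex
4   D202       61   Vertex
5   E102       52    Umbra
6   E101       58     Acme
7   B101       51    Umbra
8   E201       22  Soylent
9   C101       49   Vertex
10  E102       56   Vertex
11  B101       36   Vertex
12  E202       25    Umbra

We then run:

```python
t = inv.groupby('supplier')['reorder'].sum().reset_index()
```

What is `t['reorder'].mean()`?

121.6

group by supplier, sum of reorder:
supplier
Acme        58
Globex     140
Soylent     22
Umbra      186
Vertex     202
Name: reorder, dtype: int64
reset_index():
  supplier  reorder
0     Acme       58
1   Globex      140
2  Soylent       22
3    Umbra      186
4   Vertex      202
Taking the mean of column 'reorder' gives 121.6.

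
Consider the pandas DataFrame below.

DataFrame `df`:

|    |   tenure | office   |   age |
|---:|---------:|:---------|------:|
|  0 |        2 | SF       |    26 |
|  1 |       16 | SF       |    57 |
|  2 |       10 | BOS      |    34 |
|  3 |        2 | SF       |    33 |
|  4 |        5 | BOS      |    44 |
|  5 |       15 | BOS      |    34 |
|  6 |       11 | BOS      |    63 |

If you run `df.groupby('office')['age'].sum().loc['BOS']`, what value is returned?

group by office, sum of age:
office
BOS    175
SF     116
Name: age, dtype: int64
Taking the value at index 'BOS' gives 175.

175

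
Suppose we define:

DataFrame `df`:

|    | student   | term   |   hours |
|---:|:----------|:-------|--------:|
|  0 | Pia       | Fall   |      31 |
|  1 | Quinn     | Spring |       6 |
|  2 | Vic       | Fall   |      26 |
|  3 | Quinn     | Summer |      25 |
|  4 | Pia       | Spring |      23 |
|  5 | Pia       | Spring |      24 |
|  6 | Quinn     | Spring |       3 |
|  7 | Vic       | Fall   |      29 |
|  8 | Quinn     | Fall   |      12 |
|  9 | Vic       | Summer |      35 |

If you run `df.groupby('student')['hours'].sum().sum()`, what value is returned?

group by student, sum of hours:
student
Pia      78
Quinn    46
Vic      90
Name: hours, dtype: int64
Reading off the sum of the resulting series, we get 214.

214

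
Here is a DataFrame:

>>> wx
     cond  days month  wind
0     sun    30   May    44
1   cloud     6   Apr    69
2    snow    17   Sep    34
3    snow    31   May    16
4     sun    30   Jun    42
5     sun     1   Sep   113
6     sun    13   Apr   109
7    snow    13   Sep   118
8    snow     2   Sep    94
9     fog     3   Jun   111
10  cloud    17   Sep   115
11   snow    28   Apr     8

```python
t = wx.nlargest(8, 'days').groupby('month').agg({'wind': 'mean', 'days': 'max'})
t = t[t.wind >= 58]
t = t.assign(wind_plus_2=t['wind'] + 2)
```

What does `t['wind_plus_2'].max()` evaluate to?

take 8 rows with largest days:
     cond  days month  wind
3    snow    31   May    16
0     sun    30   May    44
4     sun    30   Jun    42
11   snow    28   Apr     8
2    snow    17   Sep    34
10  cloud    17   Sep   115
6     sun    13   Apr   109
7    snow    13   Sep   118
group by month: mean(wind), max(days):
       wind  days
month            
Apr    58.5    28
Jun    42.0    30
May    30.0    31
Sep    89.0    17
filter rows where wind >= 58:
       wind  days
month            
Apr    58.5    28
Sep    89.0    17
add column wind_plus_2 = t['wind'] + 2:
       wind  days  wind_plus_2
month                         
Apr    58.5    28         60.5
Sep    89.0    17         91.0
Taking the max of column 'wind_plus_2' gives 91.0.

91.0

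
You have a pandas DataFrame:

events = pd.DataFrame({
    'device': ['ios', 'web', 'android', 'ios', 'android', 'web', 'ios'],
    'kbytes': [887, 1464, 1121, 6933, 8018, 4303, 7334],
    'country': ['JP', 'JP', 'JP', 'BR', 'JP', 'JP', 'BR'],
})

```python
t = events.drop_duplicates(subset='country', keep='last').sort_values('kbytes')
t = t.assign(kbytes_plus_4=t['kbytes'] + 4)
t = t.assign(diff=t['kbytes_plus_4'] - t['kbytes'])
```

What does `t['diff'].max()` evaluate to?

4

drop duplicate country (keep=last):
  device  kbytes country
5    web    4303      JP
6    ios    7334      BR
sort by kbytes:
  device  kbytes country
5    web    4303      JP
6    ios    7334      BR
add column kbytes_plus_4 = t['kbytes'] + 4:
  device  kbytes country  kbytes_plus_4
5    web    4303      JP           4307
6    ios    7334      BR           7338
add column diff = t['kbytes_plus_4'] - t['kbytes']:
  device  kbytes country  kbytes_plus_4  diff
5    web    4303      JP           4307     4
6    ios    7334      BR           7338     4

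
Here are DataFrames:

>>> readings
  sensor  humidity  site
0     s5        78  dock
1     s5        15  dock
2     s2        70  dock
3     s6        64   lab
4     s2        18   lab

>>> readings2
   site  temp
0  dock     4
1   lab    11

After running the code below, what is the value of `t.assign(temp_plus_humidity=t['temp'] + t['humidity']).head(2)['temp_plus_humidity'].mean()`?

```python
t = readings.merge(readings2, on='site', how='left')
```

merge on 'site' (how='left') → 5 rows:
  sensor  humidity  site  temp
0     s5        78  dock     4
1     s5        15  dock     4
2     s2        70  dock     4
3     s6        64   lab    11
4     s2        18   lab    11
add column temp_plus_humidity = t['temp'] + t['humidity']:
  sensor  humidity  site  temp  temp_plus_humidity
0     s5        78  dock     4                  82
1     s5        15  dock     4                  19
2     s2        70  dock     4                  74
3     s6        64   lab    11                  75
4     s2        18   lab    11                  29
take first 2 rows:
  sensor  humidity  site  temp  temp_plus_humidity
0     s5        78  dock     4                  82
1     s5        15  dock     4                  19
Taking the mean of column 'temp_plus_humidity' gives 50.5.

50.5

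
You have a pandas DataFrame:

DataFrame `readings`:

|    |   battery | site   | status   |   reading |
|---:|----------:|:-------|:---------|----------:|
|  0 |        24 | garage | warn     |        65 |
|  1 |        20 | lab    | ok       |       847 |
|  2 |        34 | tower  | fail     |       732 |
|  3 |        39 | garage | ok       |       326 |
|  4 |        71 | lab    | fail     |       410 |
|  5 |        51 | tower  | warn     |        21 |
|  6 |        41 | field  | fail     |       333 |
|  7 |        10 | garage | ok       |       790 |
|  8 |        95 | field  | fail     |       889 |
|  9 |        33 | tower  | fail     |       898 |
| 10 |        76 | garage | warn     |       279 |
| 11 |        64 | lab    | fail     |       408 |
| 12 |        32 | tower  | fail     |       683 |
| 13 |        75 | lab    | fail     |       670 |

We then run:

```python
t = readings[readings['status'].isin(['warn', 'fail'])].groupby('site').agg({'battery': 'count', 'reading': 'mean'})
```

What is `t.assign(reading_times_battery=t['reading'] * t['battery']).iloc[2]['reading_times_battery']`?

filter rows where status in ['warn', 'fail']:
    battery    site status  reading
0        24  garage   warn       65
2        34   tower   fail      732
4        71     lab   fail      410
5        51   tower   warn       21
6        41   field   fail      333
8        95   field   fail      889
9        33   tower   fail      898
10       76  garage   warn      279
11       64     lab   fail      408
12       32   tower   fail      683
13       75     lab   fail      670
group by site: count(battery), mean(reading):
        battery  reading
site                    
field         2    611.0
garage        2    172.0
lab           3    496.0
tower         4    583.5
add column reading_times_battery = t['reading'] * t['battery']:
        battery  reading  reading_times_battery
site                                           
field         2    611.0                 1222.0
garage        2    172.0                  344.0
lab           3    496.0                 1488.0
tower         4    583.5                 2334.0
Reading off the value at position 2, column 'reading_times_battery', we get 1488.0.

1488.0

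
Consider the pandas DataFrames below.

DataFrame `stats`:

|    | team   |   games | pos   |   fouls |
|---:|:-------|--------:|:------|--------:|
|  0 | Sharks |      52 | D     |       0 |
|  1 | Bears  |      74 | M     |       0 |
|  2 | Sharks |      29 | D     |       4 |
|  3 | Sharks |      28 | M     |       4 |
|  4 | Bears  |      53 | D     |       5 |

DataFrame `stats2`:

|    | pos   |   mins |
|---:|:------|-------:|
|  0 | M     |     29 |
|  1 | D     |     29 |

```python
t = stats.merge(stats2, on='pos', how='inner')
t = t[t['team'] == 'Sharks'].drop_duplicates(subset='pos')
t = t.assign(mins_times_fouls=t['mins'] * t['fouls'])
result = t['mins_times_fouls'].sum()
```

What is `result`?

116

merge on 'pos' (how='inner') → 5 rows:
     team  games pos  fouls  mins
0  Sharks     52   D      0    29
1   Bears     74   M      0    29
2  Sharks     29   D      4    29
3  Sharks     28   M      4    29
4   Bears     53   D      5    29
filter rows where team == 'Sharks':
     team  games pos  fouls  mins
0  Sharks     52   D      0    29
2  Sharks     29   D      4    29
3  Sharks     28   M      4    29
drop duplicate pos (keep=first):
     team  games pos  fouls  mins
0  Sharks     52   D      0    29
3  Sharks     28   M      4    29
add column mins_times_fouls = t['mins'] * t['fouls']:
     team  games pos  fouls  mins  mins_times_fouls
0  Sharks     52   D      0    29                 0
3  Sharks     28   M      4    29               116
Finally, sum of column 'mins_times_fouls' = 116.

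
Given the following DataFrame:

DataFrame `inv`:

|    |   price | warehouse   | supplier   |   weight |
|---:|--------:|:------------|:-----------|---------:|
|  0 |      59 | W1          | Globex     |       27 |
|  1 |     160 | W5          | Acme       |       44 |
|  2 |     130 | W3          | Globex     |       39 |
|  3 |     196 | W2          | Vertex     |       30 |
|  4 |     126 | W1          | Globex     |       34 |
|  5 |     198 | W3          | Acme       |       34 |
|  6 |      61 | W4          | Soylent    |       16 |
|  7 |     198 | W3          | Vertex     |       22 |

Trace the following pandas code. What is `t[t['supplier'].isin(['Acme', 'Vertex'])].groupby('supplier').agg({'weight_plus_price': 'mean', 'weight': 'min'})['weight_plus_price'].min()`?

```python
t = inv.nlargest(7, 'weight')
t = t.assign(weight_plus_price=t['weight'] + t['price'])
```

218.0

take 7 rows with largest weight:
   price warehouse supplier  weight
1    160        W5     Acme      44
2    130        W3   Globex      39
4    126        W1   Globex      34
5    198        W3     Acme      34
3    196        W2   Vertex      30
0     59        W1   Globex      27
7    198        W3   Vertex      22
add column weight_plus_price = t['weight'] + t['price']:
   price warehouse supplier  weight  weight_plus_price
1    160        W5     Acme      44                204
2    130        W3   Globex      39                169
4    126        W1   Globex      34                160
5    198        W3     Acme      34                232
3    196        W2   Vertex      30                226
0     59        W1   Globex      27                 86
7    198        W3   Vertex      22                220
filter rows where supplier in ['Acme', 'Vertex']:
   price warehouse supplier  weight  weight_plus_price
1    160        W5     Acme      44                204
5    198        W3     Acme      34                232
3    196        W2   Vertex      30                226
7    198        W3   Vertex      22                220
group by supplier: mean(weight_plus_price), min(weight):
          weight_plus_price  weight
supplier                           
Acme                  218.0      34
Vertex                223.0      22
The min of column 'weight_plus_price' is 218.0.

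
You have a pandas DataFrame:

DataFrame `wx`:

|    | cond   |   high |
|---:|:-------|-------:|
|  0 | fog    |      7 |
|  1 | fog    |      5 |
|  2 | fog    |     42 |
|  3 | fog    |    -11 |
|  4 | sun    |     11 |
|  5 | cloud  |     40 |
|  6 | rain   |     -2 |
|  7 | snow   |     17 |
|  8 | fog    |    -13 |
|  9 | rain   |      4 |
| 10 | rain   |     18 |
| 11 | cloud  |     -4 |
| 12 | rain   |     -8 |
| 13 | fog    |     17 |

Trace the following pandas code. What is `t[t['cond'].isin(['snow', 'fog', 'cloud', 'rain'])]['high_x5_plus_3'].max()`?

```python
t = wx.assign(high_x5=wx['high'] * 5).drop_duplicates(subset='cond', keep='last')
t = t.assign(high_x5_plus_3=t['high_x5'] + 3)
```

add column high_x5 = wx['high'] * 5:
     cond  high  high_x5
0     fog     7       35
1     fog     5       25
2     fog    42      210
3     fog   -11      -55
4     sun    11       55
5   cloud    40      200
6    rain    -2      -10
7    snow    17       85
8     fog   -13      -65
9    rain     4       20
10   rain    18       90
11  cloud    -4      -20
12   rain    -8      -40
13    fog    17       85
drop duplicate cond (keep=last):
     cond  high  high_x5
4     sun    11       55
7    snow    17       85
11  cloud    -4      -20
12   rain    -8      -40
13    fog    17       85
add column high_x5_plus_3 = t['high_x5'] + 3:
     cond  high  high_x5  high_x5_plus_3
4     sun    11       55              58
7    snow    17       85              88
11  cloud    -4      -20             -17
12   rain    -8      -40             -37
13    fog    17       85              88
filter rows where cond in ['snow', 'fog', 'cloud', 'rain']:
     cond  high  high_x5  high_x5_plus_3
7    snow    17       85              88
11  cloud    -4      -20             -17
12   rain    -8      -40             -37
13    fog    17       85              88
max of column 'high_x5_plus_3' → 88

88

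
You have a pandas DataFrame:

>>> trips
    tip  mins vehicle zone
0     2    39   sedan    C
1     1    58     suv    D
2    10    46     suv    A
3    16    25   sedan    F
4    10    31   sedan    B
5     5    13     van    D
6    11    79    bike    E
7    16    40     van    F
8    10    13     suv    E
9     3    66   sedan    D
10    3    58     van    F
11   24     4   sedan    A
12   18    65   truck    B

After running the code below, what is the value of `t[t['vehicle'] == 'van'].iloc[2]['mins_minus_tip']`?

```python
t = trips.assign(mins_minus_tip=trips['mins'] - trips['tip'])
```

add column mins_minus_tip = trips['mins'] - trips['tip']:
    tip  mins vehicle zone  mins_minus_tip
0     2    39   sedan    C              37
1     1    58     suv    D              57
2    10    46     suv    A              36
3    16    25   sedan    F               9
4    10    31   sedan    B              21
5     5    13     van    D               8
6    11    79    bike    E              68
7    16    40     van    F              24
8    10    13     suv    E               3
9     3    66   sedan    D              63
10    3    58     van    F              55
11   24     4   sedan    A             -20
12   18    65   truck    B              47
filter rows where vehicle == 'van':
    tip  mins vehicle zone  mins_minus_tip
5     5    13     van    D               8
7    16    40     van    F              24
10    3    58     van    F              55
Finally, value at position 2, column 'mins_minus_tip' = 55.

55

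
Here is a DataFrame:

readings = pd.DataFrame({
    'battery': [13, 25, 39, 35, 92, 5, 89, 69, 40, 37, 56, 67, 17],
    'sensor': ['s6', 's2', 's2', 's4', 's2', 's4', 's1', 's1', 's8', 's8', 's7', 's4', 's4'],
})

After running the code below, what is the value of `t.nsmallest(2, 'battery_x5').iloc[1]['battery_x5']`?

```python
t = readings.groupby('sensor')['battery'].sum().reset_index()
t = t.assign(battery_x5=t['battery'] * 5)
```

280

group by sensor, sum of battery:
sensor
s1    158
s2    156
s4    124
s6     13
s7     56
s8     77
Name: battery, dtype: int64
reset_index():
  sensor  battery
0     s1      158
1     s2      156
2     s4      124
3     s6       13
4     s7       56
5     s8       77
add column battery_x5 = t['battery'] * 5:
  sensor  battery  battery_x5
0     s1      158         790
1     s2      156         780
2     s4      124         620
3     s6       13          65
4     s7       56         280
5     s8       77         385
take 2 rows with smallest battery_x5:
  sensor  battery  battery_x5
3     s6       13          65
4     s7       56         280
Hence 280.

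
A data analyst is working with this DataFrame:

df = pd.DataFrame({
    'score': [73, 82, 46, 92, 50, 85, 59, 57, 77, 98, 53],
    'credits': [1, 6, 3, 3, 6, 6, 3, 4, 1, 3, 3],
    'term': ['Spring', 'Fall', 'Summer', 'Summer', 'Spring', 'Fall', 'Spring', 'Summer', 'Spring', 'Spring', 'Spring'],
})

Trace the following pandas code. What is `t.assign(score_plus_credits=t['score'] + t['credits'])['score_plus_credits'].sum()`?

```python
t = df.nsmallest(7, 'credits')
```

take 7 rows with smallest credits:
    score  credits    term
0      73        1  Spring
8      77        1  Spring
2      46        3  Summer
3      92        3  Summer
6      59        3  Spring
9      98        3  Spring
10     53        3  Spring
add column score_plus_credits = t['score'] + t['credits']:
    score  credits    term  score_plus_credits
0      73        1  Spring                  74
8      77        1  Spring                  78
2      46        3  Summer                  49
3      92        3  Summer                  95
6      59        3  Spring                  62
9      98        3  Spring                 101
10     53        3  Spring                  56
Taking the sum of column 'score_plus_credits' gives 515.

515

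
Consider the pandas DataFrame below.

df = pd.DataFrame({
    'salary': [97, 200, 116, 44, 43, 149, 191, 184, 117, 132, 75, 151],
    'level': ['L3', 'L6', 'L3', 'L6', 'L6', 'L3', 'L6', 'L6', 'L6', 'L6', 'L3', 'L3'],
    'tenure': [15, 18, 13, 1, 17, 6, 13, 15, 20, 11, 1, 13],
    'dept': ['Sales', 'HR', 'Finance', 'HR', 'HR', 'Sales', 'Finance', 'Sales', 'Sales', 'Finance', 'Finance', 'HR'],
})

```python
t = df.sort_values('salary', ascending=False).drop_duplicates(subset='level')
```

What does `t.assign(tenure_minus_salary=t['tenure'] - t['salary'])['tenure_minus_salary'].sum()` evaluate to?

sort by salary descending:
    salary level  tenure     dept
1      200    L6      18       HR
6      191    L6      13  Finance
7      184    L6      15    Sales
11     151    L3      13       HR
5      149    L3       6    Sales
9      132    L6      11  Finance
8      117    L6      20    Sales
2      116    L3      13  Finance
0       97    L3      15    Sales
10      75    L3       1  Finance
3       44    L6       1       HR
4       43    L6      17       HR
drop duplicate level (keep=first):
    salary level  tenure dept
1      200    L6      18   HR
11     151    L3      13   HR
add column tenure_minus_salary = t['tenure'] - t['salary']:
    salary level  tenure dept  tenure_minus_salary
1      200    L6      18   HR                 -182
11     151    L3      13   HR                 -138

-320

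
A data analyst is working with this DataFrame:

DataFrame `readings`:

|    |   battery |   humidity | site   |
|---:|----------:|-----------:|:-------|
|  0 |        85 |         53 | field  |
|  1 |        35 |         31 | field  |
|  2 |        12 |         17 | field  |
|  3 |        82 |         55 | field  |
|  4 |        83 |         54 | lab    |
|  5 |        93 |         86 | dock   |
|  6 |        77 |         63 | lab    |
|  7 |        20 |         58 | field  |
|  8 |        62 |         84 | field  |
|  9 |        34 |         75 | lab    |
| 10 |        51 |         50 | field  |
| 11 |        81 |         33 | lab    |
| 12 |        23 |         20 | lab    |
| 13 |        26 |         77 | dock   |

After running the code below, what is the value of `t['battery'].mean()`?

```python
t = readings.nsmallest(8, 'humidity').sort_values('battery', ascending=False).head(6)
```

take 8 rows with smallest humidity:
    battery  humidity   site
2        12        17  field
12       23        20    lab
1        35        31  field
11       81        33    lab
10       51        50  field
0        85        53  field
4        83        54    lab
3        82        55  field
sort by battery descending:
    battery  humidity   site
0        85        53  field
4        83        54    lab
3        82        55  field
11       81        33    lab
10       51        50  field
1        35        31  field
12       23        20    lab
2        12        17  field
take first 6 rows:
    battery  humidity   site
0        85        53  field
4        83        54    lab
3        82        55  field
11       81        33    lab
10       51        50  field
1        35        31  field

69.5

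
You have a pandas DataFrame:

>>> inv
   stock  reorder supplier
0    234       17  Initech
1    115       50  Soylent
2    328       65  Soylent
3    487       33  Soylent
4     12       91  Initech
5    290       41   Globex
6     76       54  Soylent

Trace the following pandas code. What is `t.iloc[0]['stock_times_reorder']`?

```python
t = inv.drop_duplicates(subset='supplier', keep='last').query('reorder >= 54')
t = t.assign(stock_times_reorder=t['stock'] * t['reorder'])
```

drop duplicate supplier (keep=last):
   stock  reorder supplier
4     12       91  Initech
5    290       41   Globex
6     76       54  Soylent
filter rows where reorder >= 54:
   stock  reorder supplier
4     12       91  Initech
6     76       54  Soylent
add column stock_times_reorder = t['stock'] * t['reorder']:
   stock  reorder supplier  stock_times_reorder
4     12       91  Initech                 1092
6     76       54  Soylent                 4104
Hence 1092.

1092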